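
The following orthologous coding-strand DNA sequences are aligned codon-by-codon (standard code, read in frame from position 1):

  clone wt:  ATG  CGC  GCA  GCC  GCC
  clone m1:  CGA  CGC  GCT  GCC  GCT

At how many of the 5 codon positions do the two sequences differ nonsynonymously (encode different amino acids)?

Codon 1: ATG Met / CGA Arg — nonsynonymous.
Codon 2: CGC Arg / CGC Arg — identical.
Codon 3: GCA Ala / GCT Ala — synonymous.
Codon 4: GCC Ala / GCC Ala — identical.
Codon 5: GCC Ala / GCT Ala — synonymous.
Nonsynonymous differences: 1.

1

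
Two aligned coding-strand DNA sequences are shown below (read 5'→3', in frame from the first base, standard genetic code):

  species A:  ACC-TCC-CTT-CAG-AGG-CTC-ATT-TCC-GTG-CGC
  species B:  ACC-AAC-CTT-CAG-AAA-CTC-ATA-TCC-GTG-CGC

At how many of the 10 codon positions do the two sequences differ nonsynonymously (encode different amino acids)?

Codon 1: ACC Thr / ACC Thr — identical.
Codon 2: TCC Ser / AAC Asn — nonsynonymous.
Codon 3: CTT Leu / CTT Leu — identical.
Codon 4: CAG Gln / CAG Gln — identical.
Codon 5: AGG Arg / AAA Lys — nonsynonymous.
Codon 6: CTC Leu / CTC Leu — identical.
Codon 7: ATT Ile / ATA Ile — synonymous.
Codon 8: TCC Ser / TCC Ser — identical.
Codon 9: GTG Val / GTG Val — identical.
Codon 10: CGC Arg / CGC Arg — identical.
Nonsynonymous differences: 2.

2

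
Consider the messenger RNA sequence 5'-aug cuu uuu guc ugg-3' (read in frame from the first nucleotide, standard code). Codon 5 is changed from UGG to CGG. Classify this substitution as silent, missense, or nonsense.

missense

Position 13 falls in codon 5: UGG → Trp.
After the substitution the codon is CGG → Arg.
Trp ≠ Arg, so this is a missense mutation.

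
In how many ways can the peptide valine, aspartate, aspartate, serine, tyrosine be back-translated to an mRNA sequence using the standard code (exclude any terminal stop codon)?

Val: 4 codons.
Asp: 2 codons.
Asp: 2 codons.
Ser: 6 codons.
Tyr: 2 codons.
4 × 2 × 2 × 6 × 2 = 192.

192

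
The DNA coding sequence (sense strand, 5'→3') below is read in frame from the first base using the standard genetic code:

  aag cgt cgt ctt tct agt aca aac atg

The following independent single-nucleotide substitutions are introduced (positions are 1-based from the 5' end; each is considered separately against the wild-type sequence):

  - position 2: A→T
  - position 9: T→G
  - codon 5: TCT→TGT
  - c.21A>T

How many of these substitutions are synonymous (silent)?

2

Codon 1: AAG (Lys) → ATG (Met) — missense.
Codon 3: CGT (Arg) → CGG (Arg) — synonymous.
Codon 5: TCT (Ser) → TGT (Cys) — missense.
Codon 7: ACA (Thr) → ACT (Thr) — synonymous.
Synonymous: 2 of 4.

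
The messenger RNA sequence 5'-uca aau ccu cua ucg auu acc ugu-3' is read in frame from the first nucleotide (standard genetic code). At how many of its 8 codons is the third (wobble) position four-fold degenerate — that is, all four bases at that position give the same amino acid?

5

Codon 1 UCA (Ser): third position 4-fold.
Codon 2 AAU (Asn): third position 2-fold.
Codon 3 CCU (Pro): third position 4-fold.
Codon 4 CUA (Leu): third position 4-fold.
Codon 5 UCG (Ser): third position 4-fold.
Codon 6 AUU (Ile): third position 3-fold.
Codon 7 ACC (Thr): third position 4-fold.
Codon 8 UGU (Cys): third position 2-fold.
Four-fold degenerate third positions: 5.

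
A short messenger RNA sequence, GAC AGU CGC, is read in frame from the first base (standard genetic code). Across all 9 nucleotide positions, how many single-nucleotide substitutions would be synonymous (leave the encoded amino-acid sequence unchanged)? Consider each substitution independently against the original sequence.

Codon 1 (GAC, Asp): 1 synonymous substitution.
Codon 2 (AGU, Ser): 1 synonymous substitution.
Codon 3 (CGC, Arg): 3 synonymous substitutions.
Total: 1 + 1 + 3 = 5.

5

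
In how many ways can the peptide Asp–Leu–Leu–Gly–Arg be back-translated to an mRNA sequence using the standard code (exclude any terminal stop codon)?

1728

Asp: 2 codons.
Leu: 6 codons.
Leu: 6 codons.
Gly: 4 codons.
Arg: 6 codons.
2 × 6 × 6 × 4 × 6 = 1728.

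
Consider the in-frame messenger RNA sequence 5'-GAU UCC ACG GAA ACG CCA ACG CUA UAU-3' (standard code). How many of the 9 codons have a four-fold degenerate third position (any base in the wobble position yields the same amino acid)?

Codon 1 GAU (Asp): third position 2-fold.
Codon 2 UCC (Ser): third position 4-fold.
Codon 3 ACG (Thr): third position 4-fold.
Codon 4 GAA (Glu): third position 2-fold.
Codon 5 ACG (Thr): third position 4-fold.
Codon 6 CCA (Pro): third position 4-fold.
Codon 7 ACG (Thr): third position 4-fold.
Codon 8 CUA (Leu): third position 4-fold.
Codon 9 UAU (Tyr): third position 2-fold.
Four-fold degenerate third positions: 6.

6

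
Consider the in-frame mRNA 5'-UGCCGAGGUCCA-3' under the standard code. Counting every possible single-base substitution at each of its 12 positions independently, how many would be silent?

11

Codon 1 (UGC, Cys): 1 synonymous substitution.
Codon 2 (CGA, Arg): 4 synonymous substitutions.
Codon 3 (GGU, Gly): 3 synonymous substitutions.
Codon 4 (CCA, Pro): 3 synonymous substitutions.
Total: 1 + 4 + 3 + 3 = 11.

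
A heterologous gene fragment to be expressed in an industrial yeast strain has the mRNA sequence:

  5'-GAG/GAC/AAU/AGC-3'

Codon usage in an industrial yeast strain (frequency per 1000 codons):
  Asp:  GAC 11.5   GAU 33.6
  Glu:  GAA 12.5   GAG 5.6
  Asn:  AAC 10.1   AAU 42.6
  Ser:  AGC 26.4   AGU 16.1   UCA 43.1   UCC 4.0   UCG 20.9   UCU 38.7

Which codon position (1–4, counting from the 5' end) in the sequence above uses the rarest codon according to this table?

Codon 1 GAG (Glu): 5.6 per 1000.
Codon 2 GAC (Asp): 11.5 per 1000.
Codon 3 AAU (Asn): 42.6 per 1000.
Codon 4 AGC (Ser): 26.4 per 1000.
Lowest frequency is 5.6 at codon 1.

1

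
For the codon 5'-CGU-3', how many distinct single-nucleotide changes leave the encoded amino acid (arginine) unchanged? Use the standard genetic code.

Position 1: none → 0 synonymous.
Position 2: none → 0 synonymous.
Position 3: CGC, CGA, CGG → 3 synonymous.
Total: 0 + 0 + 3 = 3.

3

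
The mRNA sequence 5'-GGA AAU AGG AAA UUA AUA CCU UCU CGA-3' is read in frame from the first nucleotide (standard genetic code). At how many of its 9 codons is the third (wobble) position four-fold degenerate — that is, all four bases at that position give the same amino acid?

4

Codon 1 GGA (Gly): third position 4-fold.
Codon 2 AAU (Asn): third position 2-fold.
Codon 3 AGG (Arg): third position 2-fold.
Codon 4 AAA (Lys): third position 2-fold.
Codon 5 UUA (Leu): third position 2-fold.
Codon 6 AUA (Ile): third position 3-fold.
Codon 7 CCU (Pro): third position 4-fold.
Codon 8 UCU (Ser): third position 4-fold.
Codon 9 CGA (Arg): third position 4-fold.
Four-fold degenerate third positions: 4.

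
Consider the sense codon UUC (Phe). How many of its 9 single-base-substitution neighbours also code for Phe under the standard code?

Position 1: none → 0 synonymous.
Position 2: none → 0 synonymous.
Position 3: UUU → 1 synonymous.
Total: 0 + 0 + 1 = 1.

1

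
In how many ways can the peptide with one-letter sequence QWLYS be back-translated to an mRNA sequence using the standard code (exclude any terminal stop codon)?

144

Gln: 2 codons.
Trp: 1 codon.
Leu: 6 codons.
Tyr: 2 codons.
Ser: 6 codons.
2 × 1 × 6 × 2 × 6 = 144.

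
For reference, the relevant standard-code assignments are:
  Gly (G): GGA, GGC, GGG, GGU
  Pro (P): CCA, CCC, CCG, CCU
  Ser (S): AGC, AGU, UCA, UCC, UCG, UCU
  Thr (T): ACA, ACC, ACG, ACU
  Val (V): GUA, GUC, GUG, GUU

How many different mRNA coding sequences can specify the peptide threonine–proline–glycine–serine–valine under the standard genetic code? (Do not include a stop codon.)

1536

Thr: 4 codons.
Pro: 4 codons.
Gly: 4 codons.
Ser: 6 codons.
Val: 4 codons.
4 × 4 × 4 × 6 × 4 = 1536.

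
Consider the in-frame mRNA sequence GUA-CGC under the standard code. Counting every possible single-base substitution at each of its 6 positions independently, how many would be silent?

Codon 1 (GUA, Val): 3 synonymous substitutions.
Codon 2 (CGC, Arg): 3 synonymous substitutions.
Total: 3 + 3 = 6.

6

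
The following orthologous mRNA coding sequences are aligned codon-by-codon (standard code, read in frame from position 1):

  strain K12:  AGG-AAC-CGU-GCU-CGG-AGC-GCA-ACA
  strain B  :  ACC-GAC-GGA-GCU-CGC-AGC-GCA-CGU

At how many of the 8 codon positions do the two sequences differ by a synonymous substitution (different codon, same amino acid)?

1

Codon 1: AGG Arg / ACC Thr — nonsynonymous.
Codon 2: AAC Asn / GAC Asp — nonsynonymous.
Codon 3: CGU Arg / GGA Gly — nonsynonymous.
Codon 4: GCU Ala / GCU Ala — identical.
Codon 5: CGG Arg / CGC Arg — synonymous.
Codon 6: AGC Ser / AGC Ser — identical.
Codon 7: GCA Ala / GCA Ala — identical.
Codon 8: ACA Thr / CGU Arg — nonsynonymous.
Synonymous differences: 1.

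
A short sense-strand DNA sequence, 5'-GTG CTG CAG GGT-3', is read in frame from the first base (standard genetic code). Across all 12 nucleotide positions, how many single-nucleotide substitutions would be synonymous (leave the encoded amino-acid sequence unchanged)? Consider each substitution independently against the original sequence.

11

Codon 1 (GTG, Val): 3 synonymous substitutions.
Codon 2 (CTG, Leu): 4 synonymous substitutions.
Codon 3 (CAG, Gln): 1 synonymous substitution.
Codon 4 (GGT, Gly): 3 synonymous substitutions.
Total: 3 + 4 + 1 + 3 = 11.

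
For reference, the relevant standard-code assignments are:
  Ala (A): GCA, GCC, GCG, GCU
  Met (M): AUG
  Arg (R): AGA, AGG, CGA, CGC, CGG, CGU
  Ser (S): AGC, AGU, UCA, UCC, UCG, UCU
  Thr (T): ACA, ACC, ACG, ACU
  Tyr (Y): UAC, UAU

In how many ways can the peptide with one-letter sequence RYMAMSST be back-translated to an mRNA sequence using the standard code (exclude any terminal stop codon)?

6912

Arg: 6 codons.
Tyr: 2 codons.
Met: 1 codon.
Ala: 4 codons.
Met: 1 codon.
Ser: 6 codons.
Ser: 6 codons.
Thr: 4 codons.
6 × 2 × 1 × 4 × 1 × 6 × 6 × 4 = 6912.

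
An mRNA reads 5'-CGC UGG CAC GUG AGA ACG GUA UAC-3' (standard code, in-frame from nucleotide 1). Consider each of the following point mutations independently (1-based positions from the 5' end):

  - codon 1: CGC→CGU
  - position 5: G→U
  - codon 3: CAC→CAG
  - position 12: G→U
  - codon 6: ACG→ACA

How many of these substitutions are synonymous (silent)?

3

Codon 1: CGC (Arg) → CGU (Arg) — synonymous.
Codon 2: UGG (Trp) → UUG (Leu) — missense.
Codon 3: CAC (His) → CAG (Gln) — missense.
Codon 4: GUG (Val) → GUU (Val) — synonymous.
Codon 6: ACG (Thr) → ACA (Thr) — synonymous.
Synonymous: 3 of 5.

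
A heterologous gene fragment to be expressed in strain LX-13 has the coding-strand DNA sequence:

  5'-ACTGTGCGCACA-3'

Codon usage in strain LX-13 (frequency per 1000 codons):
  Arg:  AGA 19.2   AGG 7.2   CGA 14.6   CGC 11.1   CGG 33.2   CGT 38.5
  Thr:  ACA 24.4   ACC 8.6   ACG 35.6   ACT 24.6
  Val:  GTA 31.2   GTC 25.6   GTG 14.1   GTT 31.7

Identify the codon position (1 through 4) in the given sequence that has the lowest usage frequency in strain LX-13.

3

Codon 1 ACT (Thr): 24.6 per 1000.
Codon 2 GTG (Val): 14.1 per 1000.
Codon 3 CGC (Arg): 11.1 per 1000.
Codon 4 ACA (Thr): 24.4 per 1000.
Lowest frequency is 11.1 at codon 3.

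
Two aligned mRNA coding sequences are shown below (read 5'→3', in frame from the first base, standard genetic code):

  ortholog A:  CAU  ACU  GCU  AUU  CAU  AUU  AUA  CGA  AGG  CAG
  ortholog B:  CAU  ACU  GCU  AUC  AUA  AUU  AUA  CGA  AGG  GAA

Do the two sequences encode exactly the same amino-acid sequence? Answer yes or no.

no

Codon 1: CAU His / CAU His — identical.
Codon 2: ACU Thr / ACU Thr — identical.
Codon 3: GCU Ala / GCU Ala — identical.
Codon 4: AUU Ile / AUC Ile — synonymous.
Codon 5: CAU His / AUA Ile — nonsynonymous.
Codon 6: AUU Ile / AUU Ile — identical.
Codon 7: AUA Ile / AUA Ile — identical.
Codon 8: CGA Arg / CGA Arg — identical.
Codon 9: AGG Arg / AGG Arg — identical.
Codon 10: CAG Gln / GAA Glu — nonsynonymous.
Nonsynonymous differences: 2 → different protein.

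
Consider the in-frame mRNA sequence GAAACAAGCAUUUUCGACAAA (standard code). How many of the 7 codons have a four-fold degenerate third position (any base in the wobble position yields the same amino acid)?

Codon 1 GAA (Glu): third position 2-fold.
Codon 2 ACA (Thr): third position 4-fold.
Codon 3 AGC (Ser): third position 2-fold.
Codon 4 AUU (Ile): third position 3-fold.
Codon 5 UUC (Phe): third position 2-fold.
Codon 6 GAC (Asp): third position 2-fold.
Codon 7 AAA (Lys): third position 2-fold.
Four-fold degenerate third positions: 1.

1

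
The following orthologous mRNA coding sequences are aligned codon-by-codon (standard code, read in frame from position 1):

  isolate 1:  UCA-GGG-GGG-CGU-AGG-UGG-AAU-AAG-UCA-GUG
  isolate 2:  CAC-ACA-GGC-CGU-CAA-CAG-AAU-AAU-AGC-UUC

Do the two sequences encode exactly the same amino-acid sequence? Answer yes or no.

Codon 1: UCA Ser / CAC His — nonsynonymous.
Codon 2: GGG Gly / ACA Thr — nonsynonymous.
Codon 3: GGG Gly / GGC Gly — synonymous.
Codon 4: CGU Arg / CGU Arg — identical.
Codon 5: AGG Arg / CAA Gln — nonsynonymous.
Codon 6: UGG Trp / CAG Gln — nonsynonymous.
Codon 7: AAU Asn / AAU Asn — identical.
Codon 8: AAG Lys / AAU Asn — nonsynonymous.
Codon 9: UCA Ser / AGC Ser — synonymous.
Codon 10: GUG Val / UUC Phe — nonsynonymous.
Nonsynonymous differences: 6 → different protein.

no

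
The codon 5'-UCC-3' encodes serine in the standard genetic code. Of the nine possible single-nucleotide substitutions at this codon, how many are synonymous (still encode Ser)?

3

Position 1: none → 0 synonymous.
Position 2: none → 0 synonymous.
Position 3: UCU, UCA, UCG → 3 synonymous.
Total: 0 + 0 + 3 = 3.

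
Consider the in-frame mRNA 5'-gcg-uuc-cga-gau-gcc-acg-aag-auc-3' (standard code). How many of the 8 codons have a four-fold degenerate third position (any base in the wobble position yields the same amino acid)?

Codon 1 GCG (Ala): third position 4-fold.
Codon 2 UUC (Phe): third position 2-fold.
Codon 3 CGA (Arg): third position 4-fold.
Codon 4 GAU (Asp): third position 2-fold.
Codon 5 GCC (Ala): third position 4-fold.
Codon 6 ACG (Thr): third position 4-fold.
Codon 7 AAG (Lys): third position 2-fold.
Codon 8 AUC (Ile): third position 3-fold.
Four-fold degenerate third positions: 4.

4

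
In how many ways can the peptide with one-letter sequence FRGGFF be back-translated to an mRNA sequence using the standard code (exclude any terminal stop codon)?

768

Phe: 2 codons.
Arg: 6 codons.
Gly: 4 codons.
Gly: 4 codons.
Phe: 2 codons.
Phe: 2 codons.
2 × 6 × 4 × 4 × 2 × 2 = 768.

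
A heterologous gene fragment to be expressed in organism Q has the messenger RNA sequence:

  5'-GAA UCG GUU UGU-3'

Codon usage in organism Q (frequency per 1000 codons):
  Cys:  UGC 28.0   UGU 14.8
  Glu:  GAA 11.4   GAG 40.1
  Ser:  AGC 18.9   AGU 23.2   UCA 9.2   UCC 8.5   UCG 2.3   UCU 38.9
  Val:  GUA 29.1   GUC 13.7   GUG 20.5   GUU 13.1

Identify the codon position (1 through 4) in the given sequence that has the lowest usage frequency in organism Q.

2

Codon 1 GAA (Glu): 11.4 per 1000.
Codon 2 UCG (Ser): 2.3 per 1000.
Codon 3 GUU (Val): 13.1 per 1000.
Codon 4 UGU (Cys): 14.8 per 1000.
Lowest frequency is 2.3 at codon 2.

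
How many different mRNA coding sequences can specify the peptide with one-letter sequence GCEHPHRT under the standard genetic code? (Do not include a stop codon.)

6144

Gly: 4 codons.
Cys: 2 codons.
Glu: 2 codons.
His: 2 codons.
Pro: 4 codons.
His: 2 codons.
Arg: 6 codons.
Thr: 4 codons.
4 × 2 × 2 × 2 × 4 × 2 × 6 × 4 = 6144.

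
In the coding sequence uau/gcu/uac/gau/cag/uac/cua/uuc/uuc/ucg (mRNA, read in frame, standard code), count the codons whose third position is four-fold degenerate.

Codon 1 UAU (Tyr): third position 2-fold.
Codon 2 GCU (Ala): third position 4-fold.
Codon 3 UAC (Tyr): third position 2-fold.
Codon 4 GAU (Asp): third position 2-fold.
Codon 5 CAG (Gln): third position 2-fold.
Codon 6 UAC (Tyr): third position 2-fold.
Codon 7 CUA (Leu): third position 4-fold.
Codon 8 UUC (Phe): third position 2-fold.
Codon 9 UUC (Phe): third position 2-fold.
Codon 10 UCG (Ser): third position 4-fold.
Four-fold degenerate third positions: 3.

3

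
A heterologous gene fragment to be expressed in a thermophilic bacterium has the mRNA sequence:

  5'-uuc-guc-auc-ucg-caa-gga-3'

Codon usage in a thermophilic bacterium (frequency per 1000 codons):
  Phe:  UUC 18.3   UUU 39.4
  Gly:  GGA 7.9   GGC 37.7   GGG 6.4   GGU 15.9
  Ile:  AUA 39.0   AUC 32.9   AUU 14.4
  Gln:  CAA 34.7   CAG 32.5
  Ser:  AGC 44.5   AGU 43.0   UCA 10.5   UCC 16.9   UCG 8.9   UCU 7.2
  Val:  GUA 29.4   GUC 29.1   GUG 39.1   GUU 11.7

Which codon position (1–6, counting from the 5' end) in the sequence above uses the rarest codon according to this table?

Codon 1 UUC (Phe): 18.3 per 1000.
Codon 2 GUC (Val): 29.1 per 1000.
Codon 3 AUC (Ile): 32.9 per 1000.
Codon 4 UCG (Ser): 8.9 per 1000.
Codon 5 CAA (Gln): 34.7 per 1000.
Codon 6 GGA (Gly): 7.9 per 1000.
Lowest frequency is 7.9 at codon 6.

6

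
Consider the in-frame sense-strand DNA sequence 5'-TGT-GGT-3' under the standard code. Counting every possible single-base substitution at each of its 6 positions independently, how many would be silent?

4

Codon 1 (TGT, Cys): 1 synonymous substitution.
Codon 2 (GGT, Gly): 3 synonymous substitutions.
Total: 1 + 3 = 4.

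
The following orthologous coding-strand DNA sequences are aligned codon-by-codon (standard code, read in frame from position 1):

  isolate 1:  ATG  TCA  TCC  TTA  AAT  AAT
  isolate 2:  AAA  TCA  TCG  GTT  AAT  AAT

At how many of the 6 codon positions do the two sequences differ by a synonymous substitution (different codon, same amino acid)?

1

Codon 1: ATG Met / AAA Lys — nonsynonymous.
Codon 2: TCA Ser / TCA Ser — identical.
Codon 3: TCC Ser / TCG Ser — synonymous.
Codon 4: TTA Leu / GTT Val — nonsynonymous.
Codon 5: AAT Asn / AAT Asn — identical.
Codon 6: AAT Asn / AAT Asn — identical.
Synonymous differences: 1.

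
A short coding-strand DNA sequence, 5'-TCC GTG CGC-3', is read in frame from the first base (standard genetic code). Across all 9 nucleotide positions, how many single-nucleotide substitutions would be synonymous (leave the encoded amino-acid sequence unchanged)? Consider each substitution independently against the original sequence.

Codon 1 (TCC, Ser): 3 synonymous substitutions.
Codon 2 (GTG, Val): 3 synonymous substitutions.
Codon 3 (CGC, Arg): 3 synonymous substitutions.
Total: 3 + 3 + 3 = 9.

9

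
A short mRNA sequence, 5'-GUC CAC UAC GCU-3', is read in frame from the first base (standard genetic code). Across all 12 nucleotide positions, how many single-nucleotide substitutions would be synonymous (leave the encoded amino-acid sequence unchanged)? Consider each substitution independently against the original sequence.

8

Codon 1 (GUC, Val): 3 synonymous substitutions.
Codon 2 (CAC, His): 1 synonymous substitution.
Codon 3 (UAC, Tyr): 1 synonymous substitution.
Codon 4 (GCU, Ala): 3 synonymous substitutions.
Total: 3 + 1 + 1 + 3 = 8.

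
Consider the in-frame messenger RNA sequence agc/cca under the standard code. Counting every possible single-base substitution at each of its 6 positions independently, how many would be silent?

Codon 1 (AGC, Ser): 1 synonymous substitution.
Codon 2 (CCA, Pro): 3 synonymous substitutions.
Total: 1 + 3 = 4.

4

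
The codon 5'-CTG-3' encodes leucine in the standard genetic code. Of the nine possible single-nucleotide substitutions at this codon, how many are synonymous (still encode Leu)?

Position 1: TTG → 1 synonymous.
Position 2: none → 0 synonymous.
Position 3: CTT, CTC, CTA → 3 synonymous.
Total: 1 + 0 + 3 = 4.

4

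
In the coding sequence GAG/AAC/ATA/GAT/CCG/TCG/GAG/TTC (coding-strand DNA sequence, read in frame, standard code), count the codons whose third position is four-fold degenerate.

Codon 1 GAG (Glu): third position 2-fold.
Codon 2 AAC (Asn): third position 2-fold.
Codon 3 ATA (Ile): third position 3-fold.
Codon 4 GAT (Asp): third position 2-fold.
Codon 5 CCG (Pro): third position 4-fold.
Codon 6 TCG (Ser): third position 4-fold.
Codon 7 GAG (Glu): third position 2-fold.
Codon 8 TTC (Phe): third position 2-fold.
Four-fold degenerate third positions: 2.

2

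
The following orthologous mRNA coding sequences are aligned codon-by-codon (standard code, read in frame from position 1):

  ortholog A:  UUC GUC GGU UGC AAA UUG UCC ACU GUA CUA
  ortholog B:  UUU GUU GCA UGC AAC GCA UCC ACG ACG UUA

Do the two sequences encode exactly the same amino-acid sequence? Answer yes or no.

Codon 1: UUC Phe / UUU Phe — synonymous.
Codon 2: GUC Val / GUU Val — synonymous.
Codon 3: GGU Gly / GCA Ala — nonsynonymous.
Codon 4: UGC Cys / UGC Cys — identical.
Codon 5: AAA Lys / AAC Asn — nonsynonymous.
Codon 6: UUG Leu / GCA Ala — nonsynonymous.
Codon 7: UCC Ser / UCC Ser — identical.
Codon 8: ACU Thr / ACG Thr — synonymous.
Codon 9: GUA Val / ACG Thr — nonsynonymous.
Codon 10: CUA Leu / UUA Leu — synonymous.
Nonsynonymous differences: 4 → different protein.

no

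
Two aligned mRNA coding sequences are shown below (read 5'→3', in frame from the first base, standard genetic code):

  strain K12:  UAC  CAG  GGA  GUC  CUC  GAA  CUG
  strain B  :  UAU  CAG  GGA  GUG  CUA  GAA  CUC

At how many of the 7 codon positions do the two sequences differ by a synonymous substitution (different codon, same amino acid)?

Codon 1: UAC Tyr / UAU Tyr — synonymous.
Codon 2: CAG Gln / CAG Gln — identical.
Codon 3: GGA Gly / GGA Gly — identical.
Codon 4: GUC Val / GUG Val — synonymous.
Codon 5: CUC Leu / CUA Leu — synonymous.
Codon 6: GAA Glu / GAA Glu — identical.
Codon 7: CUG Leu / CUC Leu — synonymous.
Synonymous differences: 4.

4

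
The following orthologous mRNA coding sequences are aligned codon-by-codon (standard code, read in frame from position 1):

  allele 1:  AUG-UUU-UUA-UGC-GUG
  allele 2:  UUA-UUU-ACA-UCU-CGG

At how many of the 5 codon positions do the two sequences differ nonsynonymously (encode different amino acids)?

Codon 1: AUG Met / UUA Leu — nonsynonymous.
Codon 2: UUU Phe / UUU Phe — identical.
Codon 3: UUA Leu / ACA Thr — nonsynonymous.
Codon 4: UGC Cys / UCU Ser — nonsynonymous.
Codon 5: GUG Val / CGG Arg — nonsynonymous.
Nonsynonymous differences: 4.

4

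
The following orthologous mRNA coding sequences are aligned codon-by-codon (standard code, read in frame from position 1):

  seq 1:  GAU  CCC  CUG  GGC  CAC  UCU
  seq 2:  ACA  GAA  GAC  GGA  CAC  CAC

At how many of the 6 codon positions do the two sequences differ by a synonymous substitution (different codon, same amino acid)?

1

Codon 1: GAU Asp / ACA Thr — nonsynonymous.
Codon 2: CCC Pro / GAA Glu — nonsynonymous.
Codon 3: CUG Leu / GAC Asp — nonsynonymous.
Codon 4: GGC Gly / GGA Gly — synonymous.
Codon 5: CAC His / CAC His — identical.
Codon 6: UCU Ser / CAC His — nonsynonymous.
Synonymous differences: 1.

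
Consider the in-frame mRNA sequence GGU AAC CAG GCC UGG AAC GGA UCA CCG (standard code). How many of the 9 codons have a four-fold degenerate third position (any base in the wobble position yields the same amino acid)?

5

Codon 1 GGU (Gly): third position 4-fold.
Codon 2 AAC (Asn): third position 2-fold.
Codon 3 CAG (Gln): third position 2-fold.
Codon 4 GCC (Ala): third position 4-fold.
Codon 5 UGG (Trp): third position 1-fold.
Codon 6 AAC (Asn): third position 2-fold.
Codon 7 GGA (Gly): third position 4-fold.
Codon 8 UCA (Ser): third position 4-fold.
Codon 9 CCG (Pro): third position 4-fold.
Four-fold degenerate third positions: 5.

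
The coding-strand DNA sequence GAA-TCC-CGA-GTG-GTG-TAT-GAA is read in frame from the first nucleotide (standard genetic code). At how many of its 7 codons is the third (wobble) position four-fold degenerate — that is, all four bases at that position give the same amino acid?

4

Codon 1 GAA (Glu): third position 2-fold.
Codon 2 TCC (Ser): third position 4-fold.
Codon 3 CGA (Arg): third position 4-fold.
Codon 4 GTG (Val): third position 4-fold.
Codon 5 GTG (Val): third position 4-fold.
Codon 6 TAT (Tyr): third position 2-fold.
Codon 7 GAA (Glu): third position 2-fold.
Four-fold degenerate third positions: 4.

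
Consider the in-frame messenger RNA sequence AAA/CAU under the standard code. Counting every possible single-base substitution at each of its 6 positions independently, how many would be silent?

Codon 1 (AAA, Lys): 1 synonymous substitution.
Codon 2 (CAU, His): 1 synonymous substitution.
Total: 1 + 1 = 2.

2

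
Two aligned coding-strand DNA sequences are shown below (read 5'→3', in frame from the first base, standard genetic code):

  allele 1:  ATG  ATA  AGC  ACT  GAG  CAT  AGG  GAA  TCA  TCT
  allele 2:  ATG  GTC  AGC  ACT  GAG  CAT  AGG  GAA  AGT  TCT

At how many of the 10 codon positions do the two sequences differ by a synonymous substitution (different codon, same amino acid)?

1

Codon 1: ATG Met / ATG Met — identical.
Codon 2: ATA Ile / GTC Val — nonsynonymous.
Codon 3: AGC Ser / AGC Ser — identical.
Codon 4: ACT Thr / ACT Thr — identical.
Codon 5: GAG Glu / GAG Glu — identical.
Codon 6: CAT His / CAT His — identical.
Codon 7: AGG Arg / AGG Arg — identical.
Codon 8: GAA Glu / GAA Glu — identical.
Codon 9: TCA Ser / AGT Ser — synonymous.
Codon 10: TCT Ser / TCT Ser — identical.
Synonymous differences: 1.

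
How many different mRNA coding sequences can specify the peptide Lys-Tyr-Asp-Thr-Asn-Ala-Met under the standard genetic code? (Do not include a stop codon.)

Lys: 2 codons.
Tyr: 2 codons.
Asp: 2 codons.
Thr: 4 codons.
Asn: 2 codons.
Ala: 4 codons.
Met: 1 codon.
2 × 2 × 2 × 4 × 2 × 4 × 1 = 256.

256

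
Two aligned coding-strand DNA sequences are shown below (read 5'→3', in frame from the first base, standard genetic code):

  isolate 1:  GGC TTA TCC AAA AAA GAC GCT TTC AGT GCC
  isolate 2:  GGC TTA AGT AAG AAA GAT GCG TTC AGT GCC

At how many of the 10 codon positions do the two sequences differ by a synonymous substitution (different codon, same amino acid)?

4

Codon 1: GGC Gly / GGC Gly — identical.
Codon 2: TTA Leu / TTA Leu — identical.
Codon 3: TCC Ser / AGT Ser — synonymous.
Codon 4: AAA Lys / AAG Lys — synonymous.
Codon 5: AAA Lys / AAA Lys — identical.
Codon 6: GAC Asp / GAT Asp — synonymous.
Codon 7: GCT Ala / GCG Ala — synonymous.
Codon 8: TTC Phe / TTC Phe — identical.
Codon 9: AGT Ser / AGT Ser — identical.
Codon 10: GCC Ala / GCC Ala — identical.
Synonymous differences: 4.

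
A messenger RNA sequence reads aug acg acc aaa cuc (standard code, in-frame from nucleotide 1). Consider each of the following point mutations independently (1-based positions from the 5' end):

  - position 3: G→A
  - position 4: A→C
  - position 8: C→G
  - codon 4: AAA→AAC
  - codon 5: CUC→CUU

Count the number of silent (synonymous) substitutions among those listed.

1

Codon 1: AUG (Met) → AUA (Ile) — missense.
Codon 2: ACG (Thr) → CCG (Pro) — missense.
Codon 3: ACC (Thr) → AGC (Ser) — missense.
Codon 4: AAA (Lys) → AAC (Asn) — missense.
Codon 5: CUC (Leu) → CUU (Leu) — synonymous.
Synonymous: 1 of 5.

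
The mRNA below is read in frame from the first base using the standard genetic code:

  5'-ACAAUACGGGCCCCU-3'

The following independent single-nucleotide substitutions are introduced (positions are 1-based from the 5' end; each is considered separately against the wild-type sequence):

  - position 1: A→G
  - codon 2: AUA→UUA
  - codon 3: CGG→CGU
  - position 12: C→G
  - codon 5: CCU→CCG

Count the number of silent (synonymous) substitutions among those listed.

Codon 1: ACA (Thr) → GCA (Ala) — missense.
Codon 2: AUA (Ile) → UUA (Leu) — missense.
Codon 3: CGG (Arg) → CGU (Arg) — synonymous.
Codon 4: GCC (Ala) → GCG (Ala) — synonymous.
Codon 5: CCU (Pro) → CCG (Pro) — synonymous.
Synonymous: 3 of 5.

3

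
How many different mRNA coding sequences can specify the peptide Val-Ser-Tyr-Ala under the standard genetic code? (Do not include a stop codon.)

192

Val: 4 codons.
Ser: 6 codons.
Tyr: 2 codons.
Ala: 4 codons.
4 × 6 × 2 × 4 = 192.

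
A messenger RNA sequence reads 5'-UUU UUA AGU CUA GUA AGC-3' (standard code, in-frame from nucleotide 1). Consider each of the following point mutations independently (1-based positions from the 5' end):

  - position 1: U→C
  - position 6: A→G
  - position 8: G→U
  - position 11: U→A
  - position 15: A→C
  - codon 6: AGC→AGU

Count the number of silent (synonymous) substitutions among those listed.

Codon 1: UUU (Phe) → CUU (Leu) — missense.
Codon 2: UUA (Leu) → UUG (Leu) — synonymous.
Codon 3: AGU (Ser) → AUU (Ile) — missense.
Codon 4: CUA (Leu) → CAA (Gln) — missense.
Codon 5: GUA (Val) → GUC (Val) — synonymous.
Codon 6: AGC (Ser) → AGU (Ser) — synonymous.
Synonymous: 3 of 6.

3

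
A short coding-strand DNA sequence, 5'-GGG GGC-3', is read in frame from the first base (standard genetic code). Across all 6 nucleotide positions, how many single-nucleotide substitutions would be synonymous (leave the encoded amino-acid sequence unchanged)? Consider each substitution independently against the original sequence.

6

Codon 1 (GGG, Gly): 3 synonymous substitutions.
Codon 2 (GGC, Gly): 3 synonymous substitutions.
Total: 3 + 3 = 6.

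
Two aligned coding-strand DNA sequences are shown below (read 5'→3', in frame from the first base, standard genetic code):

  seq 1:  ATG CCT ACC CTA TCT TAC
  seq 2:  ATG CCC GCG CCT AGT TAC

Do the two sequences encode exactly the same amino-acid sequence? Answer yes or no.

Codon 1: ATG Met / ATG Met — identical.
Codon 2: CCT Pro / CCC Pro — synonymous.
Codon 3: ACC Thr / GCG Ala — nonsynonymous.
Codon 4: CTA Leu / CCT Pro — nonsynonymous.
Codon 5: TCT Ser / AGT Ser — synonymous.
Codon 6: TAC Tyr / TAC Tyr — identical.
Nonsynonymous differences: 2 → different protein.

no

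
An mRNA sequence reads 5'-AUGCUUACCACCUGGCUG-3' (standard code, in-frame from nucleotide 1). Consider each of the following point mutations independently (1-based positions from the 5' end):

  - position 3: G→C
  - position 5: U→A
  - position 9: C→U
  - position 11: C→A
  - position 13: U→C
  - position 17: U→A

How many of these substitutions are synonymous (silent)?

Codon 1: AUG (Met) → AUC (Ile) — missense.
Codon 2: CUU (Leu) → CAU (His) — missense.
Codon 3: ACC (Thr) → ACU (Thr) — synonymous.
Codon 4: ACC (Thr) → AAC (Asn) — missense.
Codon 5: UGG (Trp) → CGG (Arg) — missense.
Codon 6: CUG (Leu) → CAG (Gln) — missense.
Synonymous: 1 of 6.

1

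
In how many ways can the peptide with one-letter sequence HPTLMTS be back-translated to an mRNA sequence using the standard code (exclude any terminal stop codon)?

His: 2 codons.
Pro: 4 codons.
Thr: 4 codons.
Leu: 6 codons.
Met: 1 codon.
Thr: 4 codons.
Ser: 6 codons.
2 × 4 × 4 × 6 × 1 × 4 × 6 = 4608.

4608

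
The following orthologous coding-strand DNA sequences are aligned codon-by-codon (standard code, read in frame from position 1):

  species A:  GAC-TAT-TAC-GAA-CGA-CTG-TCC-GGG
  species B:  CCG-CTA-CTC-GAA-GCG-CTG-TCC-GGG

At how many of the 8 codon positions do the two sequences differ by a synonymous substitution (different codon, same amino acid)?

0

Codon 1: GAC Asp / CCG Pro — nonsynonymous.
Codon 2: TAT Tyr / CTA Leu — nonsynonymous.
Codon 3: TAC Tyr / CTC Leu — nonsynonymous.
Codon 4: GAA Glu / GAA Glu — identical.
Codon 5: CGA Arg / GCG Ala — nonsynonymous.
Codon 6: CTG Leu / CTG Leu — identical.
Codon 7: TCC Ser / TCC Ser — identical.
Codon 8: GGG Gly / GGG Gly — identical.
Synonymous differences: 0.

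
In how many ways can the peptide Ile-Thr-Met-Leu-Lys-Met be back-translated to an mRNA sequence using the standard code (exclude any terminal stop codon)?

144

Ile: 3 codons.
Thr: 4 codons.
Met: 1 codon.
Leu: 6 codons.
Lys: 2 codons.
Met: 1 codon.
3 × 4 × 1 × 6 × 2 × 1 = 144.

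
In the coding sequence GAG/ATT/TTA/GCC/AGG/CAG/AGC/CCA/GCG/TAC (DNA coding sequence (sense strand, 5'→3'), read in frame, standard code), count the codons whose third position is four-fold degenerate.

Codon 1 GAG (Glu): third position 2-fold.
Codon 2 ATT (Ile): third position 3-fold.
Codon 3 TTA (Leu): third position 2-fold.
Codon 4 GCC (Ala): third position 4-fold.
Codon 5 AGG (Arg): third position 2-fold.
Codon 6 CAG (Gln): third position 2-fold.
Codon 7 AGC (Ser): third position 2-fold.
Codon 8 CCA (Pro): third position 4-fold.
Codon 9 GCG (Ala): third position 4-fold.
Codon 10 TAC (Tyr): third position 2-fold.
Four-fold degenerate third positions: 3.

3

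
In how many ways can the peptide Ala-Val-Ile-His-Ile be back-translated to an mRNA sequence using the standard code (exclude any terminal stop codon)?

288

Ala: 4 codons.
Val: 4 codons.
Ile: 3 codons.
His: 2 codons.
Ile: 3 codons.
4 × 4 × 3 × 2 × 3 = 288.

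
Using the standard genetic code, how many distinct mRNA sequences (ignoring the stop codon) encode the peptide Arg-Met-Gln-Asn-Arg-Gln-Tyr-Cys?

Arg: 6 codons.
Met: 1 codon.
Gln: 2 codons.
Asn: 2 codons.
Arg: 6 codons.
Gln: 2 codons.
Tyr: 2 codons.
Cys: 2 codons.
6 × 1 × 2 × 2 × 6 × 2 × 2 × 2 = 1152.

1152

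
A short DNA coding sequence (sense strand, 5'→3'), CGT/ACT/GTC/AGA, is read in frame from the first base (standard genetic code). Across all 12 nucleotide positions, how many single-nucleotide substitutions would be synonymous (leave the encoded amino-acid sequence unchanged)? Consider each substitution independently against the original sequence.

11

Codon 1 (CGT, Arg): 3 synonymous substitutions.
Codon 2 (ACT, Thr): 3 synonymous substitutions.
Codon 3 (GTC, Val): 3 synonymous substitutions.
Codon 4 (AGA, Arg): 2 synonymous substitutions.
Total: 3 + 3 + 3 + 2 = 11.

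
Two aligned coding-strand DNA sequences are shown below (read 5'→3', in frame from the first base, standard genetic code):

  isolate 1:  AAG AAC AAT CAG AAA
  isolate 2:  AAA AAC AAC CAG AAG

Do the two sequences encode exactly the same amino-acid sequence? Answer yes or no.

Codon 1: AAG Lys / AAA Lys — synonymous.
Codon 2: AAC Asn / AAC Asn — identical.
Codon 3: AAT Asn / AAC Asn — synonymous.
Codon 4: CAG Gln / CAG Gln — identical.
Codon 5: AAA Lys / AAG Lys — synonymous.
Nonsynonymous differences: 0 → same protein.

yes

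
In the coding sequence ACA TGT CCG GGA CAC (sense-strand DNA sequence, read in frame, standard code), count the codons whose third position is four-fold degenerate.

Codon 1 ACA (Thr): third position 4-fold.
Codon 2 TGT (Cys): third position 2-fold.
Codon 3 CCG (Pro): third position 4-fold.
Codon 4 GGA (Gly): third position 4-fold.
Codon 5 CAC (His): third position 2-fold.
Four-fold degenerate third positions: 3.

3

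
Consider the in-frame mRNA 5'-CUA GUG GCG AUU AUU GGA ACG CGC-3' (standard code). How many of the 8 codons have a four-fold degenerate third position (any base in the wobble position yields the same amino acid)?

Codon 1 CUA (Leu): third position 4-fold.
Codon 2 GUG (Val): third position 4-fold.
Codon 3 GCG (Ala): third position 4-fold.
Codon 4 AUU (Ile): third position 3-fold.
Codon 5 AUU (Ile): third position 3-fold.
Codon 6 GGA (Gly): third position 4-fold.
Codon 7 ACG (Thr): third position 4-fold.
Codon 8 CGC (Arg): third position 4-fold.
Four-fold degenerate third positions: 6.

6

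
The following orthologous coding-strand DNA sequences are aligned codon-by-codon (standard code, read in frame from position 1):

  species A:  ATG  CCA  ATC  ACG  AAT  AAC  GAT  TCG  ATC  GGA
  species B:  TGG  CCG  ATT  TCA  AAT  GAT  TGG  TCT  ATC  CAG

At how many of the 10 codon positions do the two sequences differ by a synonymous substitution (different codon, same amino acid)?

3

Codon 1: ATG Met / TGG Trp — nonsynonymous.
Codon 2: CCA Pro / CCG Pro — synonymous.
Codon 3: ATC Ile / ATT Ile — synonymous.
Codon 4: ACG Thr / TCA Ser — nonsynonymous.
Codon 5: AAT Asn / AAT Asn — identical.
Codon 6: AAC Asn / GAT Asp — nonsynonymous.
Codon 7: GAT Asp / TGG Trp — nonsynonymous.
Codon 8: TCG Ser / TCT Ser — synonymous.
Codon 9: ATC Ile / ATC Ile — identical.
Codon 10: GGA Gly / CAG Gln — nonsynonymous.
Synonymous differences: 3.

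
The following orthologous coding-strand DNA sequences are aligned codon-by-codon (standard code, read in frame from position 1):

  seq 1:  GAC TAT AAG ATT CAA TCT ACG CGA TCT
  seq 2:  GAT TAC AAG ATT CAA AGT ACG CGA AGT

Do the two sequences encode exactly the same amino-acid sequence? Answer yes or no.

Codon 1: GAC Asp / GAT Asp — synonymous.
Codon 2: TAT Tyr / TAC Tyr — synonymous.
Codon 3: AAG Lys / AAG Lys — identical.
Codon 4: ATT Ile / ATT Ile — identical.
Codon 5: CAA Gln / CAA Gln — identical.
Codon 6: TCT Ser / AGT Ser — synonymous.
Codon 7: ACG Thr / ACG Thr — identical.
Codon 8: CGA Arg / CGA Arg — identical.
Codon 9: TCT Ser / AGT Ser — synonymous.
Nonsynonymous differences: 0 → same protein.

yes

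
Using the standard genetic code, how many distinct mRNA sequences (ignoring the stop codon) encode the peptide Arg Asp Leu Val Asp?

Arg: 6 codons.
Asp: 2 codons.
Leu: 6 codons.
Val: 4 codons.
Asp: 2 codons.
6 × 2 × 6 × 4 × 2 = 576.

576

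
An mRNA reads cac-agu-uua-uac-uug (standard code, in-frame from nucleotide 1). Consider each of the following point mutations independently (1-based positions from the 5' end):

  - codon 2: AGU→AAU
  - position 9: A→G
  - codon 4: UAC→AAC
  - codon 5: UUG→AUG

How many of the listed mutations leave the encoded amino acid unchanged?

1

Codon 2: AGU (Ser) → AAU (Asn) — missense.
Codon 3: UUA (Leu) → UUG (Leu) — synonymous.
Codon 4: UAC (Tyr) → AAC (Asn) — missense.
Codon 5: UUG (Leu) → AUG (Met) — missense.
Synonymous: 1 of 4.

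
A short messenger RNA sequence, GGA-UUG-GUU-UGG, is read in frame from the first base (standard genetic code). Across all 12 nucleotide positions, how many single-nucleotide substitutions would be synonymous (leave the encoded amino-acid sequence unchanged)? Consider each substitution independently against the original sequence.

8

Codon 1 (GGA, Gly): 3 synonymous substitutions.
Codon 2 (UUG, Leu): 2 synonymous substitutions.
Codon 3 (GUU, Val): 3 synonymous substitutions.
Codon 4 (UGG, Trp): 0 synonymous substitutions.
Total: 3 + 2 + 3 + 0 = 8.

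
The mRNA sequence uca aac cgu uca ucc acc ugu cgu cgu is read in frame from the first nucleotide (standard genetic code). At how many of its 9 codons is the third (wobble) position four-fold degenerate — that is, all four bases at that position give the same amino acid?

Codon 1 UCA (Ser): third position 4-fold.
Codon 2 AAC (Asn): third position 2-fold.
Codon 3 CGU (Arg): third position 4-fold.
Codon 4 UCA (Ser): third position 4-fold.
Codon 5 UCC (Ser): third position 4-fold.
Codon 6 ACC (Thr): third position 4-fold.
Codon 7 UGU (Cys): third position 2-fold.
Codon 8 CGU (Arg): third position 4-fold.
Codon 9 CGU (Arg): third position 4-fold.
Four-fold degenerate third positions: 7.

7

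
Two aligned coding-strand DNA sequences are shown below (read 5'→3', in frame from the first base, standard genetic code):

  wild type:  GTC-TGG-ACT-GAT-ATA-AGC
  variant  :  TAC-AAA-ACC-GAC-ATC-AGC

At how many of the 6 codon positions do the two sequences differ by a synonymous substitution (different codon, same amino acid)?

3

Codon 1: GTC Val / TAC Tyr — nonsynonymous.
Codon 2: TGG Trp / AAA Lys — nonsynonymous.
Codon 3: ACT Thr / ACC Thr — synonymous.
Codon 4: GAT Asp / GAC Asp — synonymous.
Codon 5: ATA Ile / ATC Ile — synonymous.
Codon 6: AGC Ser / AGC Ser — identical.
Synonymous differences: 3.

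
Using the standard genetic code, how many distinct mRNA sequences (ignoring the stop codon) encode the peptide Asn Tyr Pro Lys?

Asn: 2 codons.
Tyr: 2 codons.
Pro: 4 codons.
Lys: 2 codons.
2 × 2 × 4 × 2 = 32.

32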